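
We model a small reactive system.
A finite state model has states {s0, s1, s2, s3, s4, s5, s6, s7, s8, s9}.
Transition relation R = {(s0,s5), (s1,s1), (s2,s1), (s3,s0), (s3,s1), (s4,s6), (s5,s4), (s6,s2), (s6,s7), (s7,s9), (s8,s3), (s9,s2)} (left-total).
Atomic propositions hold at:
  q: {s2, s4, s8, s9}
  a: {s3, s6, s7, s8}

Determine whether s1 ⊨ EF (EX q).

No

Sat(EX q) = {s : some successor in {s2, s4, s8, s9}} = {s5, s6, s7, s9}
EF (EX q): least fixpoint, start Z0 = {s5, s6, s7, s9}, add states with some successor in Z. Z1 = {s0, s4, s5, s6, s7, s9}; Z2 = {s0, s3, s4, s5, s6, s7, s9}; Z3 = {s0, s3, s4, s5, s6, s7, s8, s9}; fixed.
Sat(EF (EX q)) = {s0, s3, s4, s5, s6, s7, s8, s9}
s1 ∉ Sat(EF (EX q)) = {s0, s3, s4, s5, s6, s7, s8, s9}, so the formula does not hold at s1.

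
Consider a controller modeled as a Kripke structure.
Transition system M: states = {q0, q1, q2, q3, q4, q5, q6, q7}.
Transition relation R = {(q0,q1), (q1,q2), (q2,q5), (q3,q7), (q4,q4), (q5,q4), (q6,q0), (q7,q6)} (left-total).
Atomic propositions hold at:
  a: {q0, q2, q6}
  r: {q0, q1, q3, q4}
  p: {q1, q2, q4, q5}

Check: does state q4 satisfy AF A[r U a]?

A[r U a]: least fixpoint, start Z0 = Sat(a) = {q0, q2, q6}, add states in Sat(r) with every successor in Z. Z1 = {q0, q1, q2, q6}; fixed.
Sat(A[r U a]) = {q0, q1, q2, q6}
AF A[r U a]: least fixpoint, start Z0 = {q0, q1, q2, q6}, add states with every successor in Z. Z1 = {q0, q1, q2, q6, q7}; Z2 = {q0, q1, q2, q3, q6, q7}; fixed.
Sat(AF A[r U a]) = {q0, q1, q2, q3, q6, q7}
q4 ∉ Sat(AF A[r U a]) = {q0, q1, q2, q3, q6, q7}, so the formula does not hold at q4.

No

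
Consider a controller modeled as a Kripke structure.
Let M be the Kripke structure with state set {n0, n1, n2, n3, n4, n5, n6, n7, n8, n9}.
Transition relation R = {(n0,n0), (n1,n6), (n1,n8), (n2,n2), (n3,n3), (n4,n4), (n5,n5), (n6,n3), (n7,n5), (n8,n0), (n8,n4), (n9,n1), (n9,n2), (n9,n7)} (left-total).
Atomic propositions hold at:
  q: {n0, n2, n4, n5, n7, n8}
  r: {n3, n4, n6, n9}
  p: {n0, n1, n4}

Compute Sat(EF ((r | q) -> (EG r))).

Sat(r | q) = {n0, n2, n3, n4, n5, n6, n7, n8, n9}
EG r: greatest fixpoint, start Z0 = {n3, n4, n6, n9}, keep only states in Sat with some successor in Z. Z1 = {n3, n4, n6}; fixed.
Sat(EG r) = {n3, n4, n6}
Sat((r | q) -> (EG r)) = {n1, n3, n4, n6}
EF ((r | q) -> (EG r)): least fixpoint, start Z0 = {n1, n3, n4, n6}, add states with some successor in Z. Z1 = {n1, n3, n4, n6, n8, n9}; fixed.
Sat(EF ((r | q) -> (EG r))) = {n1, n3, n4, n6, n8, n9}

{n1, n3, n4, n6, n8, n9}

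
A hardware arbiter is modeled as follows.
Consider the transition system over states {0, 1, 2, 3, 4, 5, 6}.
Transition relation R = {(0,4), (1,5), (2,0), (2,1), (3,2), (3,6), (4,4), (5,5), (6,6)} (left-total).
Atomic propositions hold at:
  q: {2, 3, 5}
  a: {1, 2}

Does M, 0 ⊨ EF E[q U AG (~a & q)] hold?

No

Sat(~a) = {0, 3, 4, 5, 6}
Sat(~a & q) = {3, 5}
AG (~a & q): greatest fixpoint, start Z0 = {3, 5}, keep only states in Sat with every successor in Z. Z1 = {5}; fixed.
Sat(AG (~a & q)) = {5}
E[q U AG (~a & q)]: least fixpoint, start Z0 = Sat(AG (~a & q)) = {5}, add states in Sat(q) with some successor in Z. Already a fixed point.
Sat(E[q U AG (~a & q)]) = {5}
EF E[q U AG (~a & q)]: least fixpoint, start Z0 = {5}, add states with some successor in Z. Z1 = {1, 5}; Z2 = {1, 2, 5}; Z3 = {1, 2, 3, 5}; fixed.
Sat(EF E[q U AG (~a & q)]) = {1, 2, 3, 5}
0 ∉ Sat(EF E[q U AG (~a & q)]) = {1, 2, 3, 5}, so the formula does not hold at 0.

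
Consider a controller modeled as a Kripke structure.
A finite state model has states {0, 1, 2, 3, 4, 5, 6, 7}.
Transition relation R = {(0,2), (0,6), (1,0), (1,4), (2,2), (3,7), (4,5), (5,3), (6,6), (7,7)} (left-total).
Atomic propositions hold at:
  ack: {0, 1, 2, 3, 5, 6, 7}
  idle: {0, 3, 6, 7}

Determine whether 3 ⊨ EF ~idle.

Sat(~idle) = {1, 2, 4, 5}
EF ~idle: least fixpoint, start Z0 = {1, 2, 4, 5}, add states with some successor in Z. Z1 = {0, 1, 2, 4, 5}; fixed.
Sat(EF ~idle) = {0, 1, 2, 4, 5}
3 ∉ Sat(EF ~idle) = {0, 1, 2, 4, 5}, so the formula does not hold at 3.

No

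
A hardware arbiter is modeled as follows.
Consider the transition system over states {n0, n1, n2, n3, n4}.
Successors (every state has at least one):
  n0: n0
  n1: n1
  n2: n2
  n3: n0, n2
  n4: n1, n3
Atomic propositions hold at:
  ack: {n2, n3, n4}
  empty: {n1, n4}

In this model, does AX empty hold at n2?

No

Sat(AX empty) = {s : every successor in {n1, n4}} = {n1}
n2 ∉ Sat(AX empty) = {n1}, so the formula does not hold at n2.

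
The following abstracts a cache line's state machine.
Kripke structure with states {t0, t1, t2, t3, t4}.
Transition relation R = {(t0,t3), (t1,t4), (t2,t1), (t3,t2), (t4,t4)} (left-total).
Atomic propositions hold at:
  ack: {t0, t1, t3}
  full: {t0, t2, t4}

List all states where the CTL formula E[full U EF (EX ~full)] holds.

Sat(~full) = {t1, t3}
Sat(EX ~full) = {s : some successor in {t1, t3}} = {t0, t2}
EF (EX ~full): least fixpoint, start Z0 = {t0, t2}, add states with some successor in Z. Z1 = {t0, t2, t3}; fixed.
Sat(EF (EX ~full)) = {t0, t2, t3}
E[full U EF (EX ~full)]: least fixpoint, start Z0 = Sat(EF (EX ~full)) = {t0, t2, t3}, add states in Sat(full) with some successor in Z. Already a fixed point.
Sat(E[full U EF (EX ~full)]) = {t0, t2, t3}

{t0, t2, t3}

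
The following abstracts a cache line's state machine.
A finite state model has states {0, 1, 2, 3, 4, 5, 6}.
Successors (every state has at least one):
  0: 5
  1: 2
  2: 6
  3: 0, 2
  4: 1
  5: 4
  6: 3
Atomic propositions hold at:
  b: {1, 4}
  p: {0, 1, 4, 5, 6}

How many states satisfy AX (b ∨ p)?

Sat(b ∨ p) = {0, 1, 4, 5, 6}
Sat(AX (b ∨ p)) = {s : every successor in {0, 1, 4, 5, 6}} = {0, 2, 4, 5}
|Sat(AX (b ∨ p))| = |{0, 2, 4, 5}| = 4.

4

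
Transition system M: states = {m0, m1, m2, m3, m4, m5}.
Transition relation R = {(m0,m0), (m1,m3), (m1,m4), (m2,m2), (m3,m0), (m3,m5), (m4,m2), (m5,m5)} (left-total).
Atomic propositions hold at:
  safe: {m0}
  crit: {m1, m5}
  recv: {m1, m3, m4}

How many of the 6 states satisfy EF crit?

3

EF crit: least fixpoint, start Z0 = {m1, m5}, add states with some successor in Z. Z1 = {m1, m3, m5}; fixed.
Sat(EF crit) = {m1, m3, m5}
|Sat(EF crit)| = |{m1, m3, m5}| = 3.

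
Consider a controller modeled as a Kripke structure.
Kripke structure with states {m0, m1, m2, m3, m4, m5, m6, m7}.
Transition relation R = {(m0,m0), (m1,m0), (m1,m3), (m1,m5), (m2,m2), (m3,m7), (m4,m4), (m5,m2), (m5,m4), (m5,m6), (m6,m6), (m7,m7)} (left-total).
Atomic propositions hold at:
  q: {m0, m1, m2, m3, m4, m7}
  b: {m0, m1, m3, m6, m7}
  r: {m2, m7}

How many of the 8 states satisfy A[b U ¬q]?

Sat(¬q) = {m5, m6}
A[b U ¬q]: least fixpoint, start Z0 = Sat(¬q) = {m5, m6}, add states in Sat(b) with every successor in Z. Already a fixed point.
Sat(A[b U ¬q]) = {m5, m6}
|Sat(A[b U ¬q])| = |{m5, m6}| = 2.

2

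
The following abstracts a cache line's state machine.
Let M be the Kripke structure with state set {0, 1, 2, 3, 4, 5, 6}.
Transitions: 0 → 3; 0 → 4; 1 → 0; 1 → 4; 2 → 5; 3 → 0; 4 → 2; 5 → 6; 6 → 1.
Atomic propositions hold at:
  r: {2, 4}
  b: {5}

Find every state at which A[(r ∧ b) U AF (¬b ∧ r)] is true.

{2, 4}

Sat(r ∧ b) = ∅
Sat(¬b) = {0, 1, 2, 3, 4, 6}
Sat(¬b ∧ r) = {2, 4}
AF (¬b ∧ r): least fixpoint, start Z0 = {2, 4}, add states with every successor in Z. Already a fixed point.
Sat(AF (¬b ∧ r)) = {2, 4}
A[(r ∧ b) U AF (¬b ∧ r)]: least fixpoint, start Z0 = Sat(AF (¬b ∧ r)) = {2, 4}, add states in Sat(r ∧ b) with every successor in Z. Already a fixed point.
Sat(A[(r ∧ b) U AF (¬b ∧ r)]) = {2, 4}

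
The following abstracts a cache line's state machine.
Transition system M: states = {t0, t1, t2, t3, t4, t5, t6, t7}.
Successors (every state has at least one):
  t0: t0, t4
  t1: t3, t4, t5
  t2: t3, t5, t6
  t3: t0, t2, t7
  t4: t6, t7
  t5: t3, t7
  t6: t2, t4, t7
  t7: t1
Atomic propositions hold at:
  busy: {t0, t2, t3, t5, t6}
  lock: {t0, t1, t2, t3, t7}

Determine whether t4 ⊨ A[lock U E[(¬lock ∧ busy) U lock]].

Sat(¬lock) = {t4, t5, t6}
Sat(¬lock ∧ busy) = {t5, t6}
E[(¬lock ∧ busy) U lock]: least fixpoint, start Z0 = Sat(lock) = {t0, t1, t2, t3, t7}, add states in Sat(¬lock ∧ busy) with some successor in Z. Z1 = {t0, t1, t2, t3, t5, t6, t7}; fixed.
Sat(E[(¬lock ∧ busy) U lock]) = {t0, t1, t2, t3, t5, t6, t7}
A[lock U E[(¬lock ∧ busy) U lock]]: least fixpoint, start Z0 = Sat(E[(¬lock ∧ busy) U lock]) = {t0, t1, t2, t3, t5, t6, t7}, add states in Sat(lock) with every successor in Z. Already a fixed point.
Sat(A[lock U E[(¬lock ∧ busy) U lock]]) = {t0, t1, t2, t3, t5, t6, t7}
t4 ∉ Sat(A[lock U E[(¬lock ∧ busy) U lock]]) = {t0, t1, t2, t3, t5, t6, t7}, so the formula does not hold at t4.

No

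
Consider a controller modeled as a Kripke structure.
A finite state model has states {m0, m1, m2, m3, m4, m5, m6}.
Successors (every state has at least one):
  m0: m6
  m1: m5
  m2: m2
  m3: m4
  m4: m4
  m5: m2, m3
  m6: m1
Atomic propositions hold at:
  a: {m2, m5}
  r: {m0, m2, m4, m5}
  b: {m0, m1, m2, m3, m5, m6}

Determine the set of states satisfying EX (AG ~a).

Sat(~a) = {m0, m1, m3, m4, m6}
AG ~a: greatest fixpoint, start Z0 = {m0, m1, m3, m4, m6}, keep only states in Sat with every successor in Z. Z1 = {m0, m3, m4, m6}; Z2 = {m0, m3, m4}; Z3 = {m3, m4}; fixed.
Sat(AG ~a) = {m3, m4}
Sat(EX (AG ~a)) = {s : some successor in {m3, m4}} = {m3, m4, m5}

{m3, m4, m5}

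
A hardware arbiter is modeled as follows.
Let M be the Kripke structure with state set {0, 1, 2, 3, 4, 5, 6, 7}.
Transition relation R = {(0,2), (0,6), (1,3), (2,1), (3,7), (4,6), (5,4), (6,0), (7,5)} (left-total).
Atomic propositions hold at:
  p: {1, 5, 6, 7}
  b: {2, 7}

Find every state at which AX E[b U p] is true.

E[b U p]: least fixpoint, start Z0 = Sat(p) = {1, 5, 6, 7}, add states in Sat(b) with some successor in Z. Z1 = {1, 2, 5, 6, 7}; fixed.
Sat(E[b U p]) = {1, 2, 5, 6, 7}
Sat(AX E[b U p]) = {s : every successor in {1, 2, 5, 6, 7}} = {0, 2, 3, 4, 7}

{0, 2, 3, 4, 7}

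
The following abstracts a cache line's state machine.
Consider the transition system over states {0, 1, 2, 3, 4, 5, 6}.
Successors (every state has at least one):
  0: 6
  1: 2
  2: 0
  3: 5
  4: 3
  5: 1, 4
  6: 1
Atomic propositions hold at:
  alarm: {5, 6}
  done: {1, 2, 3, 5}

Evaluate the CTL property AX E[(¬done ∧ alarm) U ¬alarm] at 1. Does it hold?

Yes

Sat(¬done) = {0, 4, 6}
Sat(¬done ∧ alarm) = {6}
Sat(¬alarm) = {0, 1, 2, 3, 4}
E[(¬done ∧ alarm) U ¬alarm]: least fixpoint, start Z0 = Sat(¬alarm) = {0, 1, 2, 3, 4}, add states in Sat(¬done ∧ alarm) with some successor in Z. Z1 = {0, 1, 2, 3, 4, 6}; fixed.
Sat(E[(¬done ∧ alarm) U ¬alarm]) = {0, 1, 2, 3, 4, 6}
Sat(AX E[(¬done ∧ alarm) U ¬alarm]) = {s : every successor in {0, 1, 2, 3, 4, 6}} = {0, 1, 2, 4, 5, 6}
1 ∈ Sat(AX E[(¬done ∧ alarm) U ¬alarm]) = {0, 1, 2, 4, 5, 6}, so the formula holds at 1.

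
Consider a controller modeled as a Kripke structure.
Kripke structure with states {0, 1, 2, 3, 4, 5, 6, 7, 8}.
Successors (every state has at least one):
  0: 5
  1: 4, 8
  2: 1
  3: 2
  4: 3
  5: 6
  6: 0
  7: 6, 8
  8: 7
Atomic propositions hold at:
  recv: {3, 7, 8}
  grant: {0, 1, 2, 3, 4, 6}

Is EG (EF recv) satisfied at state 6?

No

EF recv: least fixpoint, start Z0 = {3, 7, 8}, add states with some successor in Z. Z1 = {1, 3, 4, 7, 8}; Z2 = {1, 2, 3, 4, 7, 8}; fixed.
Sat(EF recv) = {1, 2, 3, 4, 7, 8}
EG (EF recv): greatest fixpoint, start Z0 = {1, 2, 3, 4, 7, 8}, keep only states in Sat with some successor in Z. Already a fixed point.
Sat(EG (EF recv)) = {1, 2, 3, 4, 7, 8}
6 ∉ Sat(EG (EF recv)) = {1, 2, 3, 4, 7, 8}, so the formula does not hold at 6.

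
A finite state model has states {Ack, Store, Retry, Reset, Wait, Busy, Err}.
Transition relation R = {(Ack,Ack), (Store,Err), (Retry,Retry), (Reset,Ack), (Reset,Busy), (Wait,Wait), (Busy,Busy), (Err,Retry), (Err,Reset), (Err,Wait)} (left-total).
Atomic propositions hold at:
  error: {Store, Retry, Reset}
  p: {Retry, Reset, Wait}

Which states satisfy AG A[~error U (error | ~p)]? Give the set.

Sat(~error) = {Ack, Wait, Busy, Err}
Sat(~p) = {Ack, Store, Busy, Err}
Sat(error | ~p) = {Ack, Store, Retry, Reset, Busy, Err}
A[~error U (error | ~p)]: least fixpoint, start Z0 = Sat((error | ~p)) = {Ack, Store, Retry, Reset, Busy, Err}, add states in Sat(~error) with every successor in Z. Already a fixed point.
Sat(A[~error U (error | ~p)]) = {Ack, Store, Retry, Reset, Busy, Err}
AG A[~error U (error | ~p)]: greatest fixpoint, start Z0 = {Ack, Store, Retry, Reset, Busy, Err}, keep only states in Sat with every successor in Z. Z1 = {Ack, Store, Retry, Reset, Busy}; Z2 = {Ack, Retry, Reset, Busy}; fixed.
Sat(AG A[~error U (error | ~p)]) = {Ack, Retry, Reset, Busy}

{Ack, Retry, Reset, Busy}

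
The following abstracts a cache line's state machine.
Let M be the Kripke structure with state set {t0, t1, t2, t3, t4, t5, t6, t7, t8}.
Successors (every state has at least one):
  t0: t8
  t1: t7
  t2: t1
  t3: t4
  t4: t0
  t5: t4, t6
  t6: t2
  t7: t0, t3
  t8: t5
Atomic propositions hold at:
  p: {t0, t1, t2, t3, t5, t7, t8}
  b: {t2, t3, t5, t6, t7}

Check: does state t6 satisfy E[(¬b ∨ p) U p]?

No

Sat(¬b) = {t0, t1, t4, t8}
Sat(¬b ∨ p) = {t0, t1, t2, t3, t4, t5, t7, t8}
E[(¬b ∨ p) U p]: least fixpoint, start Z0 = Sat(p) = {t0, t1, t2, t3, t5, t7, t8}, add states in Sat(¬b ∨ p) with some successor in Z. Z1 = {t0, t1, t2, t3, t4, t5, t7, t8}; fixed.
Sat(E[(¬b ∨ p) U p]) = {t0, t1, t2, t3, t4, t5, t7, t8}
t6 ∉ Sat(E[(¬b ∨ p) U p]) = {t0, t1, t2, t3, t4, t5, t7, t8}, so the formula does not hold at t6.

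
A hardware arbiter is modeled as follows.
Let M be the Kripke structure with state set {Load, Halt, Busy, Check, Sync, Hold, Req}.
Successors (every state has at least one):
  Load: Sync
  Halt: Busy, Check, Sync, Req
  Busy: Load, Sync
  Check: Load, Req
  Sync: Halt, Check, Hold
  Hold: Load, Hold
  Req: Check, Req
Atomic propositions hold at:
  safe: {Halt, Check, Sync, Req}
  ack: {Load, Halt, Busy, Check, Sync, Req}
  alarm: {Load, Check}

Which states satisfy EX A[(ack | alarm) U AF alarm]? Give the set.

Sat(ack | alarm) = {Load, Halt, Busy, Check, Sync, Req}
AF alarm: least fixpoint, start Z0 = {Load, Check}, add states with every successor in Z. Already a fixed point.
Sat(AF alarm) = {Load, Check}
A[(ack | alarm) U AF alarm]: least fixpoint, start Z0 = Sat(AF alarm) = {Load, Check}, add states in Sat(ack | alarm) with every successor in Z. Already a fixed point.
Sat(A[(ack | alarm) U AF alarm]) = {Load, Check}
Sat(EX A[(ack | alarm) U AF alarm]) = {s : some successor in {Load, Check}} = {Halt, Busy, Check, Sync, Hold, Req}

{Halt, Busy, Check, Sync, Hold, Req}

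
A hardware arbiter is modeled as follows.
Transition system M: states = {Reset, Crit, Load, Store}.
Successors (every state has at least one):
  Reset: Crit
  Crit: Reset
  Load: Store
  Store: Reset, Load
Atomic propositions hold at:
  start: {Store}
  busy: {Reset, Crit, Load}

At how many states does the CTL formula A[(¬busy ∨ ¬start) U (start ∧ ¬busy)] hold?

2

Sat(¬busy) = {Store}
Sat(¬start) = {Reset, Crit, Load}
Sat(¬busy ∨ ¬start) = {Reset, Crit, Load, Store}
Sat(start ∧ ¬busy) = {Store}
A[(¬busy ∨ ¬start) U (start ∧ ¬busy)]: least fixpoint, start Z0 = Sat((start ∧ ¬busy)) = {Store}, add states in Sat(¬busy ∨ ¬start) with every successor in Z. Z1 = {Load, Store}; fixed.
Sat(A[(¬busy ∨ ¬start) U (start ∧ ¬busy)]) = {Load, Store}
|Sat(A[(¬busy ∨ ¬start) U (start ∧ ¬busy)])| = |{Load, Store}| = 2.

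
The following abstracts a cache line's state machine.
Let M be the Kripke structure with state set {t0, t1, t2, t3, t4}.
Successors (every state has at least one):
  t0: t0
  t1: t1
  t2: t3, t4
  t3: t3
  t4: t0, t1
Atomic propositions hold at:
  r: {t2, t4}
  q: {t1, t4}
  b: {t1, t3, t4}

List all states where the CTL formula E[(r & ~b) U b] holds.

{t1, t2, t3, t4}

Sat(~b) = {t0, t2}
Sat(r & ~b) = {t2}
E[(r & ~b) U b]: least fixpoint, start Z0 = Sat(b) = {t1, t3, t4}, add states in Sat(r & ~b) with some successor in Z. Z1 = {t1, t2, t3, t4}; fixed.
Sat(E[(r & ~b) U b]) = {t1, t2, t3, t4}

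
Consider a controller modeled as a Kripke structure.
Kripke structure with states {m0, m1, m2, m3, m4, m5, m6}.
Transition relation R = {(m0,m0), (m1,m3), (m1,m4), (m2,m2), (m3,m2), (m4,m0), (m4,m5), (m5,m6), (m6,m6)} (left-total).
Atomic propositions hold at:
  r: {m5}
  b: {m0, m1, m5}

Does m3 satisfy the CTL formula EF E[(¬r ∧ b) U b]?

Sat(¬r) = {m0, m1, m2, m3, m4, m6}
Sat(¬r ∧ b) = {m0, m1}
E[(¬r ∧ b) U b]: least fixpoint, start Z0 = Sat(b) = {m0, m1, m5}, add states in Sat(¬r ∧ b) with some successor in Z. Already a fixed point.
Sat(E[(¬r ∧ b) U b]) = {m0, m1, m5}
EF E[(¬r ∧ b) U b]: least fixpoint, start Z0 = {m0, m1, m5}, add states with some successor in Z. Z1 = {m0, m1, m4, m5}; fixed.
Sat(EF E[(¬r ∧ b) U b]) = {m0, m1, m4, m5}
m3 ∉ Sat(EF E[(¬r ∧ b) U b]) = {m0, m1, m4, m5}, so the formula does not hold at m3.

No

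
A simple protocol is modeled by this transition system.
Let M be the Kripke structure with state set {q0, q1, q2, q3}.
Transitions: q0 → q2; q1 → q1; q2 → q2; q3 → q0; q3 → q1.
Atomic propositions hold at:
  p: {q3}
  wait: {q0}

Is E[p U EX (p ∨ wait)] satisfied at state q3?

Sat(p ∨ wait) = {q0, q3}
Sat(EX (p ∨ wait)) = {s : some successor in {q0, q3}} = {q3}
E[p U EX (p ∨ wait)]: least fixpoint, start Z0 = Sat(EX (p ∨ wait)) = {q3}, add states in Sat(p) with some successor in Z. Already a fixed point.
Sat(E[p U EX (p ∨ wait)]) = {q3}
q3 ∈ Sat(E[p U EX (p ∨ wait)]) = {q3}, so the formula holds at q3.

Yes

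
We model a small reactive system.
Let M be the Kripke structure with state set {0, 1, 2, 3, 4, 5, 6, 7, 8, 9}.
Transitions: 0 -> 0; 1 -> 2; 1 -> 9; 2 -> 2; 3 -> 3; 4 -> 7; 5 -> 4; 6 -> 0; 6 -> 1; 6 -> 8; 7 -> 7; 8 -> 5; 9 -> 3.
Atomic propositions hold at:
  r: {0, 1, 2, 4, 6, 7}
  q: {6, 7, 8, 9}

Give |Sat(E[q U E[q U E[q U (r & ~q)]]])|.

Sat(~q) = {0, 1, 2, 3, 4, 5}
Sat(r & ~q) = {0, 1, 2, 4}
E[q U (r & ~q)]: least fixpoint, start Z0 = Sat((r & ~q)) = {0, 1, 2, 4}, add states in Sat(q) with some successor in Z. Z1 = {0, 1, 2, 4, 6}; fixed.
Sat(E[q U (r & ~q)]) = {0, 1, 2, 4, 6}
E[q U E[q U (r & ~q)]]: least fixpoint, start Z0 = Sat(E[q U (r & ~q)]) = {0, 1, 2, 4, 6}, add states in Sat(q) with some successor in Z. Already a fixed point.
Sat(E[q U E[q U (r & ~q)]]) = {0, 1, 2, 4, 6}
E[q U E[q U E[q U (r & ~q)]]]: least fixpoint, start Z0 = Sat(E[q U E[q U (r & ~q)]]) = {0, 1, 2, 4, 6}, add states in Sat(q) with some successor in Z. Already a fixed point.
Sat(E[q U E[q U E[q U (r & ~q)]]]) = {0, 1, 2, 4, 6}
|Sat(E[q U E[q U E[q U (r & ~q)]]])| = |{0, 1, 2, 4, 6}| = 5.

5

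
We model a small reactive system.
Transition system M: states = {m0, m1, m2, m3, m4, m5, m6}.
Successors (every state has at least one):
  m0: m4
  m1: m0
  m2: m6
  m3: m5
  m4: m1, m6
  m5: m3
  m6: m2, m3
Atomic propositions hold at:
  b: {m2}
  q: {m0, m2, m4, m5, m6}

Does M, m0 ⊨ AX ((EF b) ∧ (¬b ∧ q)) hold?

EF b: least fixpoint, start Z0 = {m2}, add states with some successor in Z. Z1 = {m2, m6}; Z2 = {m2, m4, m6}; Z3 = {m0, m2, m4, m6}; Z4 = {m0, m1, m2, m4, m6}; fixed.
Sat(EF b) = {m0, m1, m2, m4, m6}
Sat(¬b) = {m0, m1, m3, m4, m5, m6}
Sat(¬b ∧ q) = {m0, m4, m5, m6}
Sat((EF b) ∧ (¬b ∧ q)) = {m0, m4, m6}
Sat(AX ((EF b) ∧ (¬b ∧ q))) = {s : every successor in {m0, m4, m6}} = {m0, m1, m2}
m0 ∈ Sat(AX ((EF b) ∧ (¬b ∧ q))) = {m0, m1, m2}, so the formula holds at m0.

Yes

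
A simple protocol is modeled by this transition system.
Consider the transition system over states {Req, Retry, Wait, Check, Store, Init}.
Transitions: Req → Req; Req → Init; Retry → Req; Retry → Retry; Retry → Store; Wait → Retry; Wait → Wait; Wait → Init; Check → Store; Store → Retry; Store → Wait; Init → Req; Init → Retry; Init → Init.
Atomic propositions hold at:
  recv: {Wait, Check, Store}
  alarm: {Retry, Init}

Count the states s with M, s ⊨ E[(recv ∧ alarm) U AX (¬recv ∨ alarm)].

Sat(recv ∧ alarm) = ∅
Sat(¬recv) = {Req, Retry, Init}
Sat(¬recv ∨ alarm) = {Req, Retry, Init}
Sat(AX (¬recv ∨ alarm)) = {s : every successor in {Req, Retry, Init}} = {Req, Init}
E[(recv ∧ alarm) U AX (¬recv ∨ alarm)]: least fixpoint, start Z0 = Sat(AX (¬recv ∨ alarm)) = {Req, Init}, add states in Sat(recv ∧ alarm) with some successor in Z. Already a fixed point.
Sat(E[(recv ∧ alarm) U AX (¬recv ∨ alarm)]) = {Req, Init}
|Sat(E[(recv ∧ alarm) U AX (¬recv ∨ alarm)])| = |{Req, Init}| = 2.

2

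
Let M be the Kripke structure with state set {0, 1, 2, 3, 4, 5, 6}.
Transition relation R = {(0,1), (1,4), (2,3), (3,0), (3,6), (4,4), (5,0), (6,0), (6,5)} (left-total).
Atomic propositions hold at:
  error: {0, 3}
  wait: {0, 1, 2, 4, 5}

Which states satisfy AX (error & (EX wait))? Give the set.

Sat(EX wait) = {s : some successor in {0, 1, 2, 4, 5}} = {0, 1, 3, 4, 5, 6}
Sat(error & (EX wait)) = {0, 3}
Sat(AX (error & (EX wait))) = {s : every successor in {0, 3}} = {2, 5}

{2, 5}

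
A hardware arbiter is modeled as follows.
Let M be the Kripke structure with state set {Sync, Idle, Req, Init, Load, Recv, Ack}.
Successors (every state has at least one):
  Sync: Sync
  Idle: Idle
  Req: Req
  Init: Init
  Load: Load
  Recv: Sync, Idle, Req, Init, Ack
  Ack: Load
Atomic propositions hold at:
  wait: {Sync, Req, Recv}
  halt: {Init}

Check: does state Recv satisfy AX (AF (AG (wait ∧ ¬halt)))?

No

Sat(¬halt) = {Sync, Idle, Req, Load, Recv, Ack}
Sat(wait ∧ ¬halt) = {Sync, Req, Recv}
AG (wait ∧ ¬halt): greatest fixpoint, start Z0 = {Sync, Req, Recv}, keep only states in Sat with every successor in Z. Z1 = {Sync, Req}; fixed.
Sat(AG (wait ∧ ¬halt)) = {Sync, Req}
AF (AG (wait ∧ ¬halt)): least fixpoint, start Z0 = {Sync, Req}, add states with every successor in Z. Already a fixed point.
Sat(AF (AG (wait ∧ ¬halt))) = {Sync, Req}
Sat(AX (AF (AG (wait ∧ ¬halt)))) = {s : every successor in {Sync, Req}} = {Sync, Req}
Recv ∉ Sat(AX (AF (AG (wait ∧ ¬halt)))) = {Sync, Req}, so the formula does not hold at Recv.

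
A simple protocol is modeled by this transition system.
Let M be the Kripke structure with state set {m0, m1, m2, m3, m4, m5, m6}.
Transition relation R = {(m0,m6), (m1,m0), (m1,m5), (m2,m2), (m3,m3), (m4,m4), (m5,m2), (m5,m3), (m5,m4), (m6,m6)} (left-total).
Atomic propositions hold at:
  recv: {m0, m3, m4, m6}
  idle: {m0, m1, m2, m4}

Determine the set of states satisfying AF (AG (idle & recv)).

{m4}

Sat(idle & recv) = {m0, m4}
AG (idle & recv): greatest fixpoint, start Z0 = {m0, m4}, keep only states in Sat with every successor in Z. Z1 = {m4}; fixed.
Sat(AG (idle & recv)) = {m4}
AF (AG (idle & recv)): least fixpoint, start Z0 = {m4}, add states with every successor in Z. Already a fixed point.
Sat(AF (AG (idle & recv))) = {m4}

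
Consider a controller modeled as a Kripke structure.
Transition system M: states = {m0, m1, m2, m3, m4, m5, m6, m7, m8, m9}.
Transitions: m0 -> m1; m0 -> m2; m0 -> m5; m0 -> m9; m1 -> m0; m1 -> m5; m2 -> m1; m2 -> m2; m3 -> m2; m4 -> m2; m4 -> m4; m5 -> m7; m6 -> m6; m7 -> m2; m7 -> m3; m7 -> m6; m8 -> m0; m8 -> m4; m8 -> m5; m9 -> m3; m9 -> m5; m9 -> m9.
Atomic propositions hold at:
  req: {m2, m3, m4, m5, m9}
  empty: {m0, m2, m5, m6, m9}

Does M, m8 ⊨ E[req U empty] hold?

No

E[req U empty]: least fixpoint, start Z0 = Sat(empty) = {m0, m2, m5, m6, m9}, add states in Sat(req) with some successor in Z. Z1 = {m0, m2, m3, m4, m5, m6, m9}; fixed.
Sat(E[req U empty]) = {m0, m2, m3, m4, m5, m6, m9}
m8 ∉ Sat(E[req U empty]) = {m0, m2, m3, m4, m5, m6, m9}, so the formula does not hold at m8.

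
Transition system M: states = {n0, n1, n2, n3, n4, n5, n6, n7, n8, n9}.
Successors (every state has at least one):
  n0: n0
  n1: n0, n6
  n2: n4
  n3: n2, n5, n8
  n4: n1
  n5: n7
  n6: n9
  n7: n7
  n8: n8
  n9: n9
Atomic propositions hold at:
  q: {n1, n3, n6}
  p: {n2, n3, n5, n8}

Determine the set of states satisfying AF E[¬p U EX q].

{n1, n2, n4}

Sat(¬p) = {n0, n1, n4, n6, n7, n9}
Sat(EX q) = {s : some successor in {n1, n3, n6}} = {n1, n4}
E[¬p U EX q]: least fixpoint, start Z0 = Sat(EX q) = {n1, n4}, add states in Sat(¬p) with some successor in Z. Already a fixed point.
Sat(E[¬p U EX q]) = {n1, n4}
AF E[¬p U EX q]: least fixpoint, start Z0 = {n1, n4}, add states with every successor in Z. Z1 = {n1, n2, n4}; fixed.
Sat(AF E[¬p U EX q]) = {n1, n2, n4}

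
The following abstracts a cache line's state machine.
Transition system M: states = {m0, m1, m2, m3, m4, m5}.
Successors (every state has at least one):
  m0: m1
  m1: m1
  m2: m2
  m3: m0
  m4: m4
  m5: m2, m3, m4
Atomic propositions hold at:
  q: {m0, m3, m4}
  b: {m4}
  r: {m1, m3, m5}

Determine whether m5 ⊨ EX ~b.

Yes

Sat(~b) = {m0, m1, m2, m3, m5}
Sat(EX ~b) = {s : some successor in {m0, m1, m2, m3, m5}} = {m0, m1, m2, m3, m5}
m5 ∈ Sat(EX ~b) = {m0, m1, m2, m3, m5}, so the formula holds at m5.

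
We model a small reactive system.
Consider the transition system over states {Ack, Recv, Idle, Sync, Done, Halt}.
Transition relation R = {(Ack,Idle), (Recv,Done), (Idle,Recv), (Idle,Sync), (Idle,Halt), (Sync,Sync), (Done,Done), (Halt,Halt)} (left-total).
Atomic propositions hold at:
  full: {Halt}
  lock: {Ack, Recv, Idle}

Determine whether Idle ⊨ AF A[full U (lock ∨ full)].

Yes

Sat(lock ∨ full) = {Ack, Recv, Idle, Halt}
A[full U (lock ∨ full)]: least fixpoint, start Z0 = Sat((lock ∨ full)) = {Ack, Recv, Idle, Halt}, add states in Sat(full) with every successor in Z. Already a fixed point.
Sat(A[full U (lock ∨ full)]) = {Ack, Recv, Idle, Halt}
AF A[full U (lock ∨ full)]: least fixpoint, start Z0 = {Ack, Recv, Idle, Halt}, add states with every successor in Z. Already a fixed point.
Sat(AF A[full U (lock ∨ full)]) = {Ack, Recv, Idle, Halt}
Idle ∈ Sat(AF A[full U (lock ∨ full)]) = {Ack, Recv, Idle, Halt}, so the formula holds at Idle.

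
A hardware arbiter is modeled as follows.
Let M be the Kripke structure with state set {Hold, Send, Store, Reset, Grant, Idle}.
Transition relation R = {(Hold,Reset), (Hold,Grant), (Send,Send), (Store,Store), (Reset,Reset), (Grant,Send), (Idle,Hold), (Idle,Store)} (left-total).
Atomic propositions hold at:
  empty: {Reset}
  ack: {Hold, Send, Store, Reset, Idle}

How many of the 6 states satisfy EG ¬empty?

5

Sat(¬empty) = {Hold, Send, Store, Grant, Idle}
EG ¬empty: greatest fixpoint, start Z0 = {Hold, Send, Store, Grant, Idle}, keep only states in Sat with some successor in Z. Already a fixed point.
Sat(EG ¬empty) = {Hold, Send, Store, Grant, Idle}
|Sat(EG ¬empty)| = |{Hold, Send, Store, Grant, Idle}| = 5.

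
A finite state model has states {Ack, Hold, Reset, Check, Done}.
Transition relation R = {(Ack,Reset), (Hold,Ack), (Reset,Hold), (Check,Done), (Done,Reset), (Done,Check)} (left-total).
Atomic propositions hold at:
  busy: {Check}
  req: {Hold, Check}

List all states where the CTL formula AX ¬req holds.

{Ack, Hold, Check}

Sat(¬req) = {Ack, Reset, Done}
Sat(AX ¬req) = {s : every successor in {Ack, Reset, Done}} = {Ack, Hold, Check}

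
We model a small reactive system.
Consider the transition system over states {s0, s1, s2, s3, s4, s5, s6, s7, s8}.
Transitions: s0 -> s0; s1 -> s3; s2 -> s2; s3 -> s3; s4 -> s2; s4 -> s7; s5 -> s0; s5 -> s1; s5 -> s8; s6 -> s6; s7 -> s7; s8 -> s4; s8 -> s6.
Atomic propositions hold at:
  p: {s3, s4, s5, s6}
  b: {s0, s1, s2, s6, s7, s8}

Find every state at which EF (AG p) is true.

AG p: greatest fixpoint, start Z0 = {s3, s4, s5, s6}, keep only states in Sat with every successor in Z. Z1 = {s3, s6}; fixed.
Sat(AG p) = {s3, s6}
EF (AG p): least fixpoint, start Z0 = {s3, s6}, add states with some successor in Z. Z1 = {s1, s3, s6, s8}; Z2 = {s1, s3, s5, s6, s8}; fixed.
Sat(EF (AG p)) = {s1, s3, s5, s6, s8}

{s1, s3, s5, s6, s8}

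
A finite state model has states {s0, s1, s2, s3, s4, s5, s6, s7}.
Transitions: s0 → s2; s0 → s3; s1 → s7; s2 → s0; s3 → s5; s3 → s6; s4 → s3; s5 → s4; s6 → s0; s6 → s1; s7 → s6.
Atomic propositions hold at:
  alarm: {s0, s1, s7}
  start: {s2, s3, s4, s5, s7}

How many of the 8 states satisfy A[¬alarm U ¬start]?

4

Sat(¬alarm) = {s2, s3, s4, s5, s6}
Sat(¬start) = {s0, s1, s6}
A[¬alarm U ¬start]: least fixpoint, start Z0 = Sat(¬start) = {s0, s1, s6}, add states in Sat(¬alarm) with every successor in Z. Z1 = {s0, s1, s2, s6}; fixed.
Sat(A[¬alarm U ¬start]) = {s0, s1, s2, s6}
|Sat(A[¬alarm U ¬start])| = |{s0, s1, s2, s6}| = 4.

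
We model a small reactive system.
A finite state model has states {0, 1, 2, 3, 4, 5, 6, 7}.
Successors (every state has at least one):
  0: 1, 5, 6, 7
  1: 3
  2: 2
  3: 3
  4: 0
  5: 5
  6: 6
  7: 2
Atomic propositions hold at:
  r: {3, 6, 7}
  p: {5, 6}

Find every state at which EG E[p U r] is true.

{3, 6}

E[p U r]: least fixpoint, start Z0 = Sat(r) = {3, 6, 7}, add states in Sat(p) with some successor in Z. Already a fixed point.
Sat(E[p U r]) = {3, 6, 7}
EG E[p U r]: greatest fixpoint, start Z0 = {3, 6, 7}, keep only states in Sat with some successor in Z. Z1 = {3, 6}; fixed.
Sat(EG E[p U r]) = {3, 6}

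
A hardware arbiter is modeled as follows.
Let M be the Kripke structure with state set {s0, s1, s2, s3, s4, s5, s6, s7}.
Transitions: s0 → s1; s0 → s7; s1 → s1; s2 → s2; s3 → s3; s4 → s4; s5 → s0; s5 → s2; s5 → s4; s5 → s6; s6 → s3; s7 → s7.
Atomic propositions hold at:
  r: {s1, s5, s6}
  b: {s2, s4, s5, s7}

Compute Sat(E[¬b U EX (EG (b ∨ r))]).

{s0, s1, s2, s4, s5, s7}

Sat(¬b) = {s0, s1, s3, s6}
Sat(b ∨ r) = {s1, s2, s4, s5, s6, s7}
EG (b ∨ r): greatest fixpoint, start Z0 = {s1, s2, s4, s5, s6, s7}, keep only states in Sat with some successor in Z. Z1 = {s1, s2, s4, s5, s7}; fixed.
Sat(EG (b ∨ r)) = {s1, s2, s4, s5, s7}
Sat(EX (EG (b ∨ r))) = {s : some successor in {s1, s2, s4, s5, s7}} = {s0, s1, s2, s4, s5, s7}
E[¬b U EX (EG (b ∨ r))]: least fixpoint, start Z0 = Sat(EX (EG (b ∨ r))) = {s0, s1, s2, s4, s5, s7}, add states in Sat(¬b) with some successor in Z. Already a fixed point.
Sat(E[¬b U EX (EG (b ∨ r))]) = {s0, s1, s2, s4, s5, s7}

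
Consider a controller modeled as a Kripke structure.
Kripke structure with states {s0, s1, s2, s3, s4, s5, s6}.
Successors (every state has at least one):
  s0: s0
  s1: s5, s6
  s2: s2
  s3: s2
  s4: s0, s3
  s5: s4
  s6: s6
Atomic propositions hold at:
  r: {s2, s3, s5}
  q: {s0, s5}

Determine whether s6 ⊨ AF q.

No

AF q: least fixpoint, start Z0 = {s0, s5}, add states with every successor in Z. Already a fixed point.
Sat(AF q) = {s0, s5}
s6 ∉ Sat(AF q) = {s0, s5}, so the formula does not hold at s6.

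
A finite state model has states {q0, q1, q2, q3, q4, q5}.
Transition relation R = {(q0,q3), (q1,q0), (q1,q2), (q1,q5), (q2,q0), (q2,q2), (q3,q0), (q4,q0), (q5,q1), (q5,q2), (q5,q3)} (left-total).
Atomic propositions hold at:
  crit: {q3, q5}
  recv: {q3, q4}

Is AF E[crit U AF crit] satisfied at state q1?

AF crit: least fixpoint, start Z0 = {q3, q5}, add states with every successor in Z. Z1 = {q0, q3, q5}; Z2 = {q0, q3, q4, q5}; fixed.
Sat(AF crit) = {q0, q3, q4, q5}
E[crit U AF crit]: least fixpoint, start Z0 = Sat(AF crit) = {q0, q3, q4, q5}, add states in Sat(crit) with some successor in Z. Already a fixed point.
Sat(E[crit U AF crit]) = {q0, q3, q4, q5}
AF E[crit U AF crit]: least fixpoint, start Z0 = {q0, q3, q4, q5}, add states with every successor in Z. Already a fixed point.
Sat(AF E[crit U AF crit]) = {q0, q3, q4, q5}
q1 ∉ Sat(AF E[crit U AF crit]) = {q0, q3, q4, q5}, so the formula does not hold at q1.

No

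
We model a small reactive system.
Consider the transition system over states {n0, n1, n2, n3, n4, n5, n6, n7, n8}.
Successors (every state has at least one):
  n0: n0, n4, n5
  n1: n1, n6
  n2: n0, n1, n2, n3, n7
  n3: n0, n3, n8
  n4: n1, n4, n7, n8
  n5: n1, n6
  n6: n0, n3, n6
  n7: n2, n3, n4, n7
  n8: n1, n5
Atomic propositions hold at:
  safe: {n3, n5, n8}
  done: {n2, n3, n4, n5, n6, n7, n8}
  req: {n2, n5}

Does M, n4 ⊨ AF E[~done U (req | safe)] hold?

Sat(~done) = {n0, n1}
Sat(req | safe) = {n2, n3, n5, n8}
E[~done U (req | safe)]: least fixpoint, start Z0 = Sat((req | safe)) = {n2, n3, n5, n8}, add states in Sat(~done) with some successor in Z. Z1 = {n0, n2, n3, n5, n8}; fixed.
Sat(E[~done U (req | safe)]) = {n0, n2, n3, n5, n8}
AF E[~done U (req | safe)]: least fixpoint, start Z0 = {n0, n2, n3, n5, n8}, add states with every successor in Z. Already a fixed point.
Sat(AF E[~done U (req | safe)]) = {n0, n2, n3, n5, n8}
n4 ∉ Sat(AF E[~done U (req | safe)]) = {n0, n2, n3, n5, n8}, so the formula does not hold at n4.

No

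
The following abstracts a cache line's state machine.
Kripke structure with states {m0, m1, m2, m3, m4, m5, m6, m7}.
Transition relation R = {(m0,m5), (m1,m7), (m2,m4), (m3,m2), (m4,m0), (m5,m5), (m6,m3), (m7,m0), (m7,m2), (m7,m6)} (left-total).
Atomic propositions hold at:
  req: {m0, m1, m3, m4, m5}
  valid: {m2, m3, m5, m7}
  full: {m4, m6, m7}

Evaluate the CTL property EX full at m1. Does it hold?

Yes

Sat(EX full) = {s : some successor in {m4, m6, m7}} = {m1, m2, m7}
m1 ∈ Sat(EX full) = {m1, m2, m7}, so the formula holds at m1.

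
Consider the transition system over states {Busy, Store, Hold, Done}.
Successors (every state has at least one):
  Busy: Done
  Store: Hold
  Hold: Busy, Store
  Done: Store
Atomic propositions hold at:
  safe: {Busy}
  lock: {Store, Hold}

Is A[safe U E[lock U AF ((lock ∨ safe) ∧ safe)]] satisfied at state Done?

Sat(lock ∨ safe) = {Busy, Store, Hold}
Sat((lock ∨ safe) ∧ safe) = {Busy}
AF ((lock ∨ safe) ∧ safe): least fixpoint, start Z0 = {Busy}, add states with every successor in Z. Already a fixed point.
Sat(AF ((lock ∨ safe) ∧ safe)) = {Busy}
E[lock U AF ((lock ∨ safe) ∧ safe)]: least fixpoint, start Z0 = Sat(AF ((lock ∨ safe) ∧ safe)) = {Busy}, add states in Sat(lock) with some successor in Z. Z1 = {Busy, Hold}; Z2 = {Busy, Store, Hold}; fixed.
Sat(E[lock U AF ((lock ∨ safe) ∧ safe)]) = {Busy, Store, Hold}
A[safe U E[lock U AF ((lock ∨ safe) ∧ safe)]]: least fixpoint, start Z0 = Sat(E[lock U AF ((lock ∨ safe) ∧ safe)]) = {Busy, Store, Hold}, add states in Sat(safe) with every successor in Z. Already a fixed point.
Sat(A[safe U E[lock U AF ((lock ∨ safe) ∧ safe)]]) = {Busy, Store, Hold}
Done ∉ Sat(A[safe U E[lock U AF ((lock ∨ safe) ∧ safe)]]) = {Busy, Store, Hold}, so the formula does not hold at Done.

No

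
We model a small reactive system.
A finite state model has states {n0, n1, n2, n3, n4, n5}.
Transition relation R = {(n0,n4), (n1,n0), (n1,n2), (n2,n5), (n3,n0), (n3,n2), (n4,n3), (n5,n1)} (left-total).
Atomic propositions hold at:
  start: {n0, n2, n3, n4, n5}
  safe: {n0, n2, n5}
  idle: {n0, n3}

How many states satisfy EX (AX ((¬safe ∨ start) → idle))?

Sat(¬safe) = {n1, n3, n4}
Sat(¬safe ∨ start) = {n0, n1, n2, n3, n4, n5}
Sat((¬safe ∨ start) → idle) = {n0, n3}
Sat(AX ((¬safe ∨ start) → idle)) = {s : every successor in {n0, n3}} = {n4}
Sat(EX (AX ((¬safe ∨ start) → idle))) = {s : some successor in {n4}} = {n0}
|Sat(EX (AX ((¬safe ∨ start) → idle)))| = |{n0}| = 1.

1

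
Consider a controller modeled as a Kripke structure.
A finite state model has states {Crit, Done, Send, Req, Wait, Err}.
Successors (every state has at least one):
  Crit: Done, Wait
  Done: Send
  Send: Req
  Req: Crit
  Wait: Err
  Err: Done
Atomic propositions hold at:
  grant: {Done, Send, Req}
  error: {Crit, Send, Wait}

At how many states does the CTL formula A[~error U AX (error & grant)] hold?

2

Sat(~error) = {Done, Req, Err}
Sat(error & grant) = {Send}
Sat(AX (error & grant)) = {s : every successor in {Send}} = {Done}
A[~error U AX (error & grant)]: least fixpoint, start Z0 = Sat(AX (error & grant)) = {Done}, add states in Sat(~error) with every successor in Z. Z1 = {Done, Err}; fixed.
Sat(A[~error U AX (error & grant)]) = {Done, Err}
|Sat(A[~error U AX (error & grant)])| = |{Done, Err}| = 2.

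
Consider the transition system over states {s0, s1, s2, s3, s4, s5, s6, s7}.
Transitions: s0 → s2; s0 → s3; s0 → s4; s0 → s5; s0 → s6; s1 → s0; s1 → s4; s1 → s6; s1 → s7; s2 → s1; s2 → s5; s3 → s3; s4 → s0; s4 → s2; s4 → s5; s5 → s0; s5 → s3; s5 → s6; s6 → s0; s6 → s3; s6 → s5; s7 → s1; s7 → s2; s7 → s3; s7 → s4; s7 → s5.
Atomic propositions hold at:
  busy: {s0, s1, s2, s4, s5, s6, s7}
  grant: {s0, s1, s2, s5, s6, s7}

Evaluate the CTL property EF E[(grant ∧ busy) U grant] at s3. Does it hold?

Sat(grant ∧ busy) = {s0, s1, s2, s5, s6, s7}
E[(grant ∧ busy) U grant]: least fixpoint, start Z0 = Sat(grant) = {s0, s1, s2, s5, s6, s7}, add states in Sat(grant ∧ busy) with some successor in Z. Already a fixed point.
Sat(E[(grant ∧ busy) U grant]) = {s0, s1, s2, s5, s6, s7}
EF E[(grant ∧ busy) U grant]: least fixpoint, start Z0 = {s0, s1, s2, s5, s6, s7}, add states with some successor in Z. Z1 = {s0, s1, s2, s4, s5, s6, s7}; fixed.
Sat(EF E[(grant ∧ busy) U grant]) = {s0, s1, s2, s4, s5, s6, s7}
s3 ∉ Sat(EF E[(grant ∧ busy) U grant]) = {s0, s1, s2, s4, s5, s6, s7}, so the formula does not hold at s3.

No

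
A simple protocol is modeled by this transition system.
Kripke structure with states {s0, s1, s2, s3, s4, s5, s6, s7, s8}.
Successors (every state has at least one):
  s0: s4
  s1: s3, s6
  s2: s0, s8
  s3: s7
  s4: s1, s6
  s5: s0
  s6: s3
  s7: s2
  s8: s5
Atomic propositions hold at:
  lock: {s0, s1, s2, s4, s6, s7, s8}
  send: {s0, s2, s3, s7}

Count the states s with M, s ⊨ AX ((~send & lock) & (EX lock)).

Sat(~send) = {s1, s4, s5, s6, s8}
Sat(~send & lock) = {s1, s4, s6, s8}
Sat(EX lock) = {s : some successor in {s0, s1, s2, s4, s6, s7, s8}} = {s0, s1, s2, s3, s4, s5, s7}
Sat((~send & lock) & (EX lock)) = {s1, s4}
Sat(AX ((~send & lock) & (EX lock))) = {s : every successor in {s1, s4}} = {s0}
|Sat(AX ((~send & lock) & (EX lock)))| = |{s0}| = 1.

1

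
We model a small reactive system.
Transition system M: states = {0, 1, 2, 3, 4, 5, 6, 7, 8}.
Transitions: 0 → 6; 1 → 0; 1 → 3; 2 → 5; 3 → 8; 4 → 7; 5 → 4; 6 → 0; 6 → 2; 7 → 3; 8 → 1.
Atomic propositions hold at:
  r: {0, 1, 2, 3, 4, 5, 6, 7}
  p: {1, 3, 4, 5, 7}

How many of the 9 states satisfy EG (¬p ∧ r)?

Sat(¬p) = {0, 2, 6, 8}
Sat(¬p ∧ r) = {0, 2, 6}
EG (¬p ∧ r): greatest fixpoint, start Z0 = {0, 2, 6}, keep only states in Sat with some successor in Z. Z1 = {0, 6}; fixed.
Sat(EG (¬p ∧ r)) = {0, 6}
|Sat(EG (¬p ∧ r))| = |{0, 6}| = 2.

2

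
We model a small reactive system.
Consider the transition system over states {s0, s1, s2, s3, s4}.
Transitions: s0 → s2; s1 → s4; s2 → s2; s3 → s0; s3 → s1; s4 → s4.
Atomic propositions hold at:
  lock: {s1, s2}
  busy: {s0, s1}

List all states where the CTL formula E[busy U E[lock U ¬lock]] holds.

Sat(¬lock) = {s0, s3, s4}
E[lock U ¬lock]: least fixpoint, start Z0 = Sat(¬lock) = {s0, s3, s4}, add states in Sat(lock) with some successor in Z. Z1 = {s0, s1, s3, s4}; fixed.
Sat(E[lock U ¬lock]) = {s0, s1, s3, s4}
E[busy U E[lock U ¬lock]]: least fixpoint, start Z0 = Sat(E[lock U ¬lock]) = {s0, s1, s3, s4}, add states in Sat(busy) with some successor in Z. Already a fixed point.
Sat(E[busy U E[lock U ¬lock]]) = {s0, s1, s3, s4}

{s0, s1, s3, s4}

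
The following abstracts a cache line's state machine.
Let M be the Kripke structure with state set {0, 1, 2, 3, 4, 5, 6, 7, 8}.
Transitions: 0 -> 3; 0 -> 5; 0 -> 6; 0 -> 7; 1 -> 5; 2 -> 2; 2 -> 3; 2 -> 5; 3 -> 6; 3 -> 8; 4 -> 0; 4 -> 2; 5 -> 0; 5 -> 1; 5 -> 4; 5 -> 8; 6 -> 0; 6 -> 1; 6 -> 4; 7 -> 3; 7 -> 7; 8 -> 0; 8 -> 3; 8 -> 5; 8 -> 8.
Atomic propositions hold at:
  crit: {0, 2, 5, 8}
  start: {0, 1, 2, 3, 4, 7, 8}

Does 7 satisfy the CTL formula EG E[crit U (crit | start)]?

Yes

Sat(crit | start) = {0, 1, 2, 3, 4, 5, 7, 8}
E[crit U (crit | start)]: least fixpoint, start Z0 = Sat((crit | start)) = {0, 1, 2, 3, 4, 5, 7, 8}, add states in Sat(crit) with some successor in Z. Already a fixed point.
Sat(E[crit U (crit | start)]) = {0, 1, 2, 3, 4, 5, 7, 8}
EG E[crit U (crit | start)]: greatest fixpoint, start Z0 = {0, 1, 2, 3, 4, 5, 7, 8}, keep only states in Sat with some successor in Z. Already a fixed point.
Sat(EG E[crit U (crit | start)]) = {0, 1, 2, 3, 4, 5, 7, 8}
7 ∈ Sat(EG E[crit U (crit | start)]) = {0, 1, 2, 3, 4, 5, 7, 8}, so the formula holds at 7.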